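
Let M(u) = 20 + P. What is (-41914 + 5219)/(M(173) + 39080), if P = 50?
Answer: -7339/7830 ≈ -0.93729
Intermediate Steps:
M(u) = 70 (M(u) = 20 + 50 = 70)
(-41914 + 5219)/(M(173) + 39080) = (-41914 + 5219)/(70 + 39080) = -36695/39150 = -36695*1/39150 = -7339/7830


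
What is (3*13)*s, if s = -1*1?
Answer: -39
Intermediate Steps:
s = -1
(3*13)*s = (3*13)*(-1) = 39*(-1) = -39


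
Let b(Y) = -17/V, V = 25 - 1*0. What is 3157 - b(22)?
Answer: 78942/25 ≈ 3157.7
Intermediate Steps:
V = 25 (V = 25 + 0 = 25)
b(Y) = -17/25
3157 - b(22) = 3157 - 1*(-17/25) = 3157 + 17/25 = 78942/25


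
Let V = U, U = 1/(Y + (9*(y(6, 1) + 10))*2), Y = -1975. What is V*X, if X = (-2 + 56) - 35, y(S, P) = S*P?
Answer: -19/1687 ≈ -0.011263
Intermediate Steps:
y(S, P) = P*S
U = -1/1687 (U = 1/(-1975 + (9*(1*6 + 10))*2) = 1/(-1975 + (9*(6 + 10))*2) = 1/(-1975 + (9*16)*2) = 1/(-1975 + 144*2) = 1/(-1975 + 288) = 1/(-1687) = -1/1687 ≈ -0.00059277)
V = -1/1687 ≈ -0.00059277
X = 19 (X = 54 - 35 = 19)
V*X = -1/1687*19 = -19/1687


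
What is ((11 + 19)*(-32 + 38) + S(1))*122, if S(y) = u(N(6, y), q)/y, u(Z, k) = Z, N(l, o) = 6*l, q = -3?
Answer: 26352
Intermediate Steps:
S(y) = 36/y (S(y) = (6*6)/y = 36/y)
((11 + 19)*(-32 + 38) + S(1))*122 = ((11 + 19)*(-32 + 38) + 36/1)*122 = (30*6 + 36*1)*122 = (180 + 36)*122 = 216*122 = 26352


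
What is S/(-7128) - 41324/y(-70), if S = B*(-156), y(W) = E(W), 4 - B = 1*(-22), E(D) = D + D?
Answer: 3074222/10395 ≈ 295.74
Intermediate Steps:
E(D) = 2*D
B = 26 (B = 4 - (-22) = 4 - 1*(-22) = 4 + 22 = 26)
y(W) = 2*W
S = -4056 (S = 26*(-156) = -4056)
S/(-7128) - 41324/y(-70) = -4056/(-7128) - 41324/(2*(-70)) = -4056*(-1/7128) - 41324/(-140) = 169/297 - 41324*(-1/140) = 169/297 + 10331/35 = 3074222/10395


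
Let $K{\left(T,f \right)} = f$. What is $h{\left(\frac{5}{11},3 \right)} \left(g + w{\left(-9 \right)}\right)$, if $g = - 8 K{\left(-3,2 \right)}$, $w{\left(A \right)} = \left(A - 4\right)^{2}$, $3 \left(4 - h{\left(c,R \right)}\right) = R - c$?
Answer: $\frac{5304}{11} \approx 482.18$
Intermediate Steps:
$h{\left(c,R \right)} = 4 - \frac{R}{3} + \frac{c}{3}$ ($h{\left(c,R \right)} = 4 - \frac{R - c}{3} = 4 - \left(- \frac{c}{3} + \frac{R}{3}\right) = 4 - \frac{R}{3} + \frac{c}{3}$)
$w{\left(A \right)} = \left(-4 + A\right)^{2}$
$g = -16$ ($g = \left(-8\right) 2 = -16$)
$h{\left(\frac{5}{11},3 \right)} \left(g + w{\left(-9 \right)}\right) = \left(4 - 1 + \frac{5 \cdot \frac{1}{11}}{3}\right) \left(-16 + \left(-4 - 9\right)^{2}\right) = \left(4 - 1 + \frac{5 \cdot \frac{1}{11}}{3}\right) \left(-16 + \left(-13\right)^{2}\right) = \left(4 - 1 + \frac{1}{3} \cdot \frac{5}{11}\right) \left(-16 + 169\right) = \left(4 - 1 + \frac{5}{33}\right) 153 = \frac{104}{33} \cdot 153 = \frac{5304}{11}$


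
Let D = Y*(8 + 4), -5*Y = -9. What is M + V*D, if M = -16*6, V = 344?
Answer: 36672/5 ≈ 7334.4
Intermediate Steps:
Y = 9/5 (Y = -⅕*(-9) = 9/5 ≈ 1.8000)
D = 108/5 (D = 9*(8 + 4)/5 = (9/5)*12 = 108/5 ≈ 21.600)
M = -96
M + V*D = -96 + 344*(108/5) = -96 + 37152/5 = 36672/5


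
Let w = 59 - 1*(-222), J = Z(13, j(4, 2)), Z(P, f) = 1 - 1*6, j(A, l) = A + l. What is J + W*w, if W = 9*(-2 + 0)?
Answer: -5063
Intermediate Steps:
Z(P, f) = -5 (Z(P, f) = 1 - 6 = -5)
W = -18 (W = 9*(-2) = -18)
J = -5
w = 281 (w = 59 + 222 = 281)
J + W*w = -5 - 18*281 = -5 - 5058 = -5063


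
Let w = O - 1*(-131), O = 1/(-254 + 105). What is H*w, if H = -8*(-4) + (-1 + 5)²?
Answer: 936864/149 ≈ 6287.7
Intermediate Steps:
O = -1/149 (O = 1/(-149) = -1/149 ≈ -0.0067114)
H = 48 (H = 32 + 4² = 32 + 16 = 48)
w = 19518/149 (w = -1/149 - 1*(-131) = -1/149 + 131 = 19518/149 ≈ 130.99)
H*w = 48*(19518/149) = 936864/149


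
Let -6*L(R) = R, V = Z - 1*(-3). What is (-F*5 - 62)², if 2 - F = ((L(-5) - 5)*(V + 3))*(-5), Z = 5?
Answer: 41512249/36 ≈ 1.1531e+6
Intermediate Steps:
V = 8 (V = 5 - 1*(-3) = 5 + 3 = 8)
L(R) = -R/6
F = -1363/6 (F = 2 - (-⅙*(-5) - 5)*(8 + 3)*(-5) = 2 - (⅚ - 5)*11*(-5) = 2 - (-25/6*11)*(-5) = 2 - (-275)*(-5)/6 = 2 - 1*1375/6 = 2 - 1375/6 = -1363/6 ≈ -227.17)
(-F*5 - 62)² = (-1*(-1363/6)*5 - 62)² = ((1363/6)*5 - 62)² = (6815/6 - 62)² = (6443/6)² = 41512249/36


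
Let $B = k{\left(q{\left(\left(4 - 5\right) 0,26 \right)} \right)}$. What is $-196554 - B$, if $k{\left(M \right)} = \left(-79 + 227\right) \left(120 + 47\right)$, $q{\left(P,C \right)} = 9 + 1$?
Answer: $-221270$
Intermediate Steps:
$q{\left(P,C \right)} = 10$
$k{\left(M \right)} = 24716$ ($k{\left(M \right)} = 148 \cdot 167 = 24716$)
$B = 24716$
$-196554 - B = -196554 - 24716 = -221270$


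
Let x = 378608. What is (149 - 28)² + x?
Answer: 393249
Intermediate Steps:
(149 - 28)² + x = (149 - 28)² + 378608 = 121² + 378608 = 14641 + 378608 = 393249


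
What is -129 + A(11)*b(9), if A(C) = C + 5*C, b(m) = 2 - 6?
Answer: -393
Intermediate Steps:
b(m) = -4
A(C) = 6*C
-129 + A(11)*b(9) = -129 + (6*11)*(-4) = -129 + 66*(-4) = -129 - 264 = -393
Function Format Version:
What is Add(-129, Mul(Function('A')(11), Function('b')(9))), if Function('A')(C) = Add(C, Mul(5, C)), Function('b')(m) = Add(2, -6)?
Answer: -393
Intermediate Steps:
Function('b')(m) = -4
Function('A')(C) = Mul(6, C)
Add(-129, Mul(Function('A')(11), Function('b')(9))) = Add(-129, Mul(Mul(6, 11), -4)) = Add(-129, Mul(66, -4)) = Add(-129, -264) = -393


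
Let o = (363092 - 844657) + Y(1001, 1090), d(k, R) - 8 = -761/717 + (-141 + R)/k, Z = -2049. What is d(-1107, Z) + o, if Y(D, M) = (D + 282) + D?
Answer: -42267484276/88191 ≈ -4.7927e+5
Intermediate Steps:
d(k, R) = 4975/717 + (-141 + R)/k (d(k, R) = 8 + (-761/717 + (-141 + R)/k) = 4975/717 + (-141 + R)/k)
Y(D, M) = 282 + 2*D (Y(D, M) = (282 + D) + D = 282 + 2*D)
o = -479281 (o = (363092 - 844657) + (282 + 2*1001) = -481565 + (282 + 2002) = -481565 + 2284 = -479281)
d(-1107, Z) + o = (-141 - 2049 + (4975/717)*(-1107))/(-1107) - 479281 = -(-141 - 2049 - 1835775/239)/1107 - 479281 = -1/1107*(-2359185/239) - 479281 = 786395/88191 - 479281 = -42267484276/88191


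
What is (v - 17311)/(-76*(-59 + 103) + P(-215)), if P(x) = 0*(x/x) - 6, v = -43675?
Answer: 30493/1675 ≈ 18.205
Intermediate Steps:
P(x) = -6 (P(x) = 0*1 - 6 = 0 - 6 = -6)
(v - 17311)/(-76*(-59 + 103) + P(-215)) = (-43675 - 17311)/(-76*(-59 + 103) - 6) = -60986/(-76*44 - 6) = -60986/(-3344 - 6) = -60986/(-3350) = -60986*(-1/3350) = 30493/1675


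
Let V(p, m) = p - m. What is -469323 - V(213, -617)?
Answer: -470153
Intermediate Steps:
-469323 - V(213, -617) = -469323 - (213 - 1*(-617)) = -469323 - (213 + 617) = -469323 - 1*830 = -469323 - 830 = -470153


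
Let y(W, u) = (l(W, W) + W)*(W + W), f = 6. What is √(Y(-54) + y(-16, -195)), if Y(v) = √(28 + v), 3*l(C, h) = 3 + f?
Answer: √(416 + I*√26) ≈ 20.396 + 0.125*I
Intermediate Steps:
l(C, h) = 3 (l(C, h) = (3 + 6)/3 = (⅓)*9 = 3)
y(W, u) = 2*W*(3 + W) (y(W, u) = (3 + W)*(W + W) = (3 + W)*(2*W) = 2*W*(3 + W))
√(Y(-54) + y(-16, -195)) = √(√(28 - 54) + 2*(-16)*(3 - 16)) = √(√(-26) + 2*(-16)*(-13)) = √(I*√26 + 416) = √(416 + I*√26)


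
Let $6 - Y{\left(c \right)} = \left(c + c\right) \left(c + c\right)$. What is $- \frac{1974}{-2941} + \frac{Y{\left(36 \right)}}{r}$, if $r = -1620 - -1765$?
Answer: $- \frac{14942268}{426445} \approx -35.039$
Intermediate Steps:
$r = 145$ ($r = -1620 + 1765 = 145$)
$Y{\left(c \right)} = 6 - 4 c^{2}$ ($Y{\left(c \right)} = 6 - \left(c + c\right) \left(c + c\right) = 6 - 2 c 2 c = 6 - 4 c^{2}$)
$- \frac{1974}{-2941} + \frac{Y{\left(36 \right)}}{r} = - \frac{1974}{-2941} + \frac{6 - 4 \cdot 36^{2}}{145} = \left(-1974\right) \left(- \frac{1}{2941}\right) + \left(6 - 5184\right) \frac{1}{145} = \frac{1974}{2941} + \left(6 - 5184\right) \frac{1}{145} = \frac{1974}{2941} - \frac{5178}{145} = - \frac{14942268}{426445}$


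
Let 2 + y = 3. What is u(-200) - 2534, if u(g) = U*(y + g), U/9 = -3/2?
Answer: 305/2 ≈ 152.50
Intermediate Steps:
y = 1 (y = -2 + 3 = 1)
U = -27/2 (U = 9*(-3/2) = -27/2 ≈ -13.500)
u(g) = -27/2 - 27*g/2 (u(g) = -27*(1 + g)/2 = -27/2 - 27*g/2)
u(-200) - 2534 = (-27/2 - 27/2*(-200)) - 2534 = (-27/2 + 2700) - 2534 = 5373/2 - 2534 = 305/2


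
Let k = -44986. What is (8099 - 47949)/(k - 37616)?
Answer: 19925/41301 ≈ 0.48243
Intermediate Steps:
(8099 - 47949)/(k - 37616) = (8099 - 47949)/(-44986 - 37616) = -39850/(-82602) = -39850*(-1/82602) = 19925/41301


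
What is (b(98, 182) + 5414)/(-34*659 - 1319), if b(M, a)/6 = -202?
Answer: -4202/23725 ≈ -0.17711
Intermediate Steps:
b(M, a) = -1212 (b(M, a) = 6*(-202) = -1212)
(b(98, 182) + 5414)/(-34*659 - 1319) = (-1212 + 5414)/(-34*659 - 1319) = 4202/(-22406 - 1319) = 4202/(-23725) = 4202*(-1/23725) = -4202/23725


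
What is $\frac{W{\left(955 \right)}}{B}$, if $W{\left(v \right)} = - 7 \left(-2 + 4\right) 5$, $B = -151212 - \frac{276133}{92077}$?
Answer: $\frac{6445390}{13923423457} \approx 0.00046292$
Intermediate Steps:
$B = - \frac{13923423457}{92077}$ ($B = -151212 - \frac{276133}{92077} = - \frac{13923423457}{92077} \approx -1.5122 \cdot 10^{5}$)
$W{\left(v \right)} = -70$ ($W{\left(v \right)} = - 7 \cdot 2 \cdot 5 = \left(-7\right) 10 = -70$)
$\frac{W{\left(955 \right)}}{B} = - \frac{70}{- \frac{13923423457}{92077}} = \left(-70\right) \left(- \frac{92077}{13923423457}\right) = \frac{6445390}{13923423457}$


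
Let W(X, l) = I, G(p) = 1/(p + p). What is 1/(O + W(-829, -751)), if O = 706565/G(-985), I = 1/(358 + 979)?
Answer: -1337/1861014487849 ≈ -7.1843e-10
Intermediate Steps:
G(p) = 1/(2*p)
I = 1/1337 ≈ 0.00074794
W(X, l) = 1/1337
O = -1391933050 (O = 706565/(((1/2)/(-985))) = 706565/(((1/2)*(-1/985))) = 706565/(-1/1970) = 706565*(-1970) = -1391933050)
1/(O + W(-829, -751)) = 1/(-1391933050 + 1/1337) = 1/(-1861014487849/1337) = -1337/1861014487849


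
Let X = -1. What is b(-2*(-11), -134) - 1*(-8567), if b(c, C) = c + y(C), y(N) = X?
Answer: 8588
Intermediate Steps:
y(N) = -1
b(c, C) = -1 + c (b(c, C) = c - 1 = -1 + c)
b(-2*(-11), -134) - 1*(-8567) = (-1 - 2*(-11)) - 1*(-8567) = (-1 + 22) + 8567 = 21 + 8567 = 8588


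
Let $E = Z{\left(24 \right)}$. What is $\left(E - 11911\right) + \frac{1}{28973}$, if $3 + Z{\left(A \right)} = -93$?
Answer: $- \frac{347878810}{28973} \approx -12007.0$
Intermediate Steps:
$Z{\left(A \right)} = -96$ ($Z{\left(A \right)} = -3 - 93 = -96$)
$E = -96$
$\left(E - 11911\right) + \frac{1}{28973} = \left(-96 - 11911\right) + \frac{1}{28973} = -12007 + \frac{1}{28973} = - \frac{347878810}{28973}$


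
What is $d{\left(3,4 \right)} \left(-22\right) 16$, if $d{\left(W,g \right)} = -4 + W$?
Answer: $352$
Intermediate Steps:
$d{\left(3,4 \right)} \left(-22\right) 16 = \left(-4 + 3\right) \left(-22\right) 16 = \left(-1\right) \left(-22\right) 16 = 22 \cdot 16 = 352$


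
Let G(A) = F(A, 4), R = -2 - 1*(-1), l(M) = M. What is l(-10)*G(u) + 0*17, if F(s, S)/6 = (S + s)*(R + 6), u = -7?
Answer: 900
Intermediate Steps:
R = -1 (R = -2 + 1 = -1)
F(s, S) = 30*S + 30*s (F(s, S) = 6*((S + s)*(-1 + 6)) = 6*((S + s)*5) = 6*(5*S + 5*s) = 30*S + 30*s)
G(A) = 120 + 30*A (G(A) = 30*4 + 30*A = 120 + 30*A)
l(-10)*G(u) + 0*17 = -10*(120 + 30*(-7)) + 0*17 = -10*(120 - 210) + 0 = -10*(-90) + 0 = 900 + 0 = 900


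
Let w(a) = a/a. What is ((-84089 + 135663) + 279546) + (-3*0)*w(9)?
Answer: 331120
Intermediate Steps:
w(a) = 1
((-84089 + 135663) + 279546) + (-3*0)*w(9) = ((-84089 + 135663) + 279546) - 3*0*1 = (51574 + 279546) + 0*1 = 331120 + 0 = 331120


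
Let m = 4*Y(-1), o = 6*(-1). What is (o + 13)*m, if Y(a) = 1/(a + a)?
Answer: -14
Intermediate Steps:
Y(a) = 1/(2*a)
o = -6
m = -2 (m = 4*((1/2)/(-1)) = 4*((1/2)*(-1)) = 4*(-1/2) = -2)
(o + 13)*m = (-6 + 13)*(-2) = 7*(-2) = -14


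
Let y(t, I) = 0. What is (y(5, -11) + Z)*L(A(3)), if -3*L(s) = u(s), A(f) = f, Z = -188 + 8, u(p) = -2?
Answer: -120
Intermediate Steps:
Z = -180
L(s) = ⅔ (L(s) = -⅓*(-2) = ⅔)
(y(5, -11) + Z)*L(A(3)) = (0 - 180)*(⅔) = -180*⅔ = -120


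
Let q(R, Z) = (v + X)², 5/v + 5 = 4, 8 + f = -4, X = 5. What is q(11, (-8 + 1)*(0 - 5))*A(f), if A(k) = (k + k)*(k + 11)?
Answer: 0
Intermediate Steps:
f = -12 (f = -8 - 4 = -12)
v = -5 (v = 5/(-5 + 4) = 5/(-1) = 5*(-1) = -5)
q(R, Z) = 0 (q(R, Z) = (-5 + 5)² = 0² = 0)
A(k) = 2*k*(11 + k) (A(k) = (2*k)*(11 + k) = 2*k*(11 + k))
q(11, (-8 + 1)*(0 - 5))*A(f) = 0*(2*(-12)*(11 - 12)) = 0*(2*(-12)*(-1)) = 0*24 = 0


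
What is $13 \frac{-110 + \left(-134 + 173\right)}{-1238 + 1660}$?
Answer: $- \frac{923}{422} \approx -2.1872$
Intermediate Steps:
$13 \frac{-110 + \left(-134 + 173\right)}{-1238 + 1660} = 13 \frac{-110 + 39}{422} = 13 \left(\left(-71\right) \frac{1}{422}\right) = 13 \left(- \frac{71}{422}\right) = - \frac{923}{422}$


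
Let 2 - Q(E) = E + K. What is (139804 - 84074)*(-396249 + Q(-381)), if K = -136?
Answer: -22054032900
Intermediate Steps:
Q(E) = 138 - E (Q(E) = 2 - (E - 136) = 2 - (-136 + E) = 2 + (136 - E) = 138 - E)
(139804 - 84074)*(-396249 + Q(-381)) = (139804 - 84074)*(-396249 + (138 - 1*(-381))) = 55730*(-396249 + (138 + 381)) = 55730*(-396249 + 519) = 55730*(-395730) = -22054032900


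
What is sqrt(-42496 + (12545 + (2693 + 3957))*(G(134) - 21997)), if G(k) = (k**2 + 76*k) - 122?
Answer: sqrt(115530599) ≈ 10749.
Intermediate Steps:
G(k) = -122 + k**2 + 76*k
sqrt(-42496 + (12545 + (2693 + 3957))*(G(134) - 21997)) = sqrt(-42496 + (12545 + (2693 + 3957))*((-122 + 134**2 + 76*134) - 21997)) = sqrt(-42496 + (12545 + 6650)*((-122 + 17956 + 10184) - 21997)) = sqrt(-42496 + 19195*(28018 - 21997)) = sqrt(-42496 + 19195*6021) = sqrt(-42496 + 115573095) = sqrt(115530599)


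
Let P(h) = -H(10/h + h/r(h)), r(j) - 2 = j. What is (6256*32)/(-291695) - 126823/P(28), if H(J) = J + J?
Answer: 3884277421393/79049345 ≈ 49137.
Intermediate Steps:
r(j) = 2 + j
H(J) = 2*J
P(h) = -20/h - 2*h/(2 + h) (P(h) = -2*(10/h + h/(2 + h)) = -(20/h + 2*h/(2 + h)) = -20/h - 2*h/(2 + h))
(6256*32)/(-291695) - 126823/P(28) = (6256*32)/(-291695) - 126823*14*(2 + 28)/(-20 - 1*28**2 - 10*28) = 200192*(-1/291695) - 126823*420/(-20 - 1*784 - 280) = -200192/291695 - 126823*420/(-20 - 784 - 280) = -200192/291695 - 126823/(2*(1/28)*(1/30)*(-1084)) = -200192/291695 - 126823/(-271/105) = -200192/291695 - 126823*(-105/271) = -200192/291695 + 13316415/271 = 3884277421393/79049345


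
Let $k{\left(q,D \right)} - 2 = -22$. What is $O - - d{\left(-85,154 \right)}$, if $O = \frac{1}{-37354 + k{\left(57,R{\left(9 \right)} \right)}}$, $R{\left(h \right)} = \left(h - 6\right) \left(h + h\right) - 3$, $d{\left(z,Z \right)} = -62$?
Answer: $- \frac{2317189}{37374} \approx -62.0$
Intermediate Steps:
$R{\left(h \right)} = -3 + 2 h \left(-6 + h\right)$ ($R{\left(h \right)} = \left(-6 + h\right) 2 h - 3 = 2 h \left(-6 + h\right) - 3 = -3 + 2 h \left(-6 + h\right)$)
$k{\left(q,D \right)} = -20$ ($k{\left(q,D \right)} = 2 - 22 = -20$)
$O = - \frac{1}{37374}$ ($O = \frac{1}{-37354 - 20} = \frac{1}{-37374} = - \frac{1}{37374} \approx -2.6757 \cdot 10^{-5}$)
$O - - d{\left(-85,154 \right)} = - \frac{1}{37374} - \left(-1\right) \left(-62\right) = - \frac{1}{37374} - 62 = - \frac{2317189}{37374}$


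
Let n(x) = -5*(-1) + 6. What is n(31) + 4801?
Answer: 4812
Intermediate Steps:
n(x) = 11 (n(x) = 5 + 6 = 11)
n(31) + 4801 = 11 + 4801 = 4812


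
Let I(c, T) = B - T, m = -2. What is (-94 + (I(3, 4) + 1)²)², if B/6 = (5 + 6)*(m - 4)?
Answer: 25315037449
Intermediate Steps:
B = -396 (B = 6*((5 + 6)*(-2 - 4)) = 6*(11*(-6)) = 6*(-66) = -396)
I(c, T) = -396 - T
(-94 + (I(3, 4) + 1)²)² = (-94 + ((-396 - 1*4) + 1)²)² = (-94 + ((-396 - 4) + 1)²)² = (-94 + (-400 + 1)²)² = (-94 + (-399)²)² = (-94 + 159201)² = 159107² = 25315037449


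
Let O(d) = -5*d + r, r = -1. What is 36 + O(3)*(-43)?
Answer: 724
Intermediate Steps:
O(d) = -1 - 5*d (O(d) = -5*d - 1 = -1 - 5*d)
36 + O(3)*(-43) = 36 + (-1 - 5*3)*(-43) = 36 + (-1 - 15)*(-43) = 36 - 16*(-43) = 36 + 688 = 724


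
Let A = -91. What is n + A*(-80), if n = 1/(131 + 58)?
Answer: 1375921/189 ≈ 7280.0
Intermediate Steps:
n = 1/189 ≈ 0.0052910
n + A*(-80) = 1/189 - 91*(-80) = 1/189 + 7280 = 1375921/189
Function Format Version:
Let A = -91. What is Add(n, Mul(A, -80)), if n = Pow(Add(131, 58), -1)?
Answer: Rational(1375921, 189) ≈ 7280.0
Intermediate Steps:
n = Rational(1, 189) (n = Pow(189, -1) = Rational(1, 189) ≈ 0.0052910)
Add(n, Mul(A, -80)) = Add(Rational(1, 189), Mul(-91, -80)) = Add(Rational(1, 189), 7280) = Rational(1375921, 189)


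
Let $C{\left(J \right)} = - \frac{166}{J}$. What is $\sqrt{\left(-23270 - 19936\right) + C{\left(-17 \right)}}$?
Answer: $\frac{8 i \sqrt{195058}}{17} \approx 207.84 i$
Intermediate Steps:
$\sqrt{\left(-23270 - 19936\right) + C{\left(-17 \right)}} = \sqrt{\left(-23270 - 19936\right) - \frac{166}{-17}} = \sqrt{\left(-23270 - 19936\right) - - \frac{166}{17}} = \sqrt{-43206 + \frac{166}{17}} = \sqrt{- \frac{734336}{17}} = \frac{8 i \sqrt{195058}}{17}$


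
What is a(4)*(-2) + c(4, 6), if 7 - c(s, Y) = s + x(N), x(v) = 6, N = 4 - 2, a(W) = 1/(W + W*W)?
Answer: -31/10 ≈ -3.1000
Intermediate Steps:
a(W) = 1/(W + W**2)
N = 2
c(s, Y) = 1 - s (c(s, Y) = 7 - (s + 6) = 7 - (6 + s) = 7 + (-6 - s) = 1 - s)
a(4)*(-2) + c(4, 6) = (1/(4*(1 + 4)))*(-2) + (1 - 1*4) = ((1/4)/5)*(-2) + (1 - 4) = ((1/4)*(1/5))*(-2) - 3 = (1/20)*(-2) - 3 = -1/10 - 3 = -31/10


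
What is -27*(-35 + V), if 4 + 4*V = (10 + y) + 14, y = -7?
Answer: 3429/4 ≈ 857.25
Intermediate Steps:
V = 13/4 (V = -1 + ((10 - 7) + 14)/4 = -1 + (3 + 14)/4 = -1 + (1/4)*17 = -1 + 17/4 = 13/4 ≈ 3.2500)
-27*(-35 + V) = -27*(-35 + 13/4) = -27*(-127/4) = 3429/4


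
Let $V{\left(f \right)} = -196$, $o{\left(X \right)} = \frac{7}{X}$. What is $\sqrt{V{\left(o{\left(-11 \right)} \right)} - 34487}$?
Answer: $i \sqrt{34683} \approx 186.23 i$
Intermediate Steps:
$\sqrt{V{\left(o{\left(-11 \right)} \right)} - 34487} = \sqrt{-196 - 34487} = \sqrt{-34683} = i \sqrt{34683}$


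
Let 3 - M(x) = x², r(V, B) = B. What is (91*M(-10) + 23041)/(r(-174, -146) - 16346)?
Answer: -7107/8246 ≈ -0.86187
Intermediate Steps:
M(x) = 3 - x²
(91*M(-10) + 23041)/(r(-174, -146) - 16346) = (91*(3 - 1*(-10)²) + 23041)/(-146 - 16346) = (91*(3 - 1*100) + 23041)/(-16492) = (91*(3 - 100) + 23041)*(-1/16492) = (91*(-97) + 23041)*(-1/16492) = (-8827 + 23041)*(-1/16492) = 14214*(-1/16492) = -7107/8246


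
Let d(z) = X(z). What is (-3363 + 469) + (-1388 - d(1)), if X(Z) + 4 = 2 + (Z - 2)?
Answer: -4279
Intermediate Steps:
X(Z) = -4 + Z (X(Z) = -4 + (2 + (Z - 2)) = -4 + (2 + (-2 + Z)) = -4 + Z)
d(z) = -4 + z
(-3363 + 469) + (-1388 - d(1)) = (-3363 + 469) + (-1388 - (-4 + 1)) = -2894 + (-1388 - 1*(-3)) = -2894 + (-1388 + 3) = -2894 - 1385 = -4279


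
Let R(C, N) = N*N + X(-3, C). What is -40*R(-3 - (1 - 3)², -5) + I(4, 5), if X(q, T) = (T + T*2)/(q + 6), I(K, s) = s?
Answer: -715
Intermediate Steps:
X(q, T) = 3*T/(6 + q) (X(q, T) = (T + 2*T)/(6 + q) = (3*T)/(6 + q) = 3*T/(6 + q))
R(C, N) = C + N² (R(C, N) = N*N + 3*C/(6 - 3) = N² + 3*C/3 = N² + 3*C*(⅓) = N² + C = C + N²)
-40*R(-3 - (1 - 3)², -5) + I(4, 5) = -40*((-3 - (1 - 3)²) + (-5)²) + 5 = -40*((-3 - 1*(-2)²) + 25) + 5 = -40*((-3 - 1*4) + 25) + 5 = -40*((-3 - 4) + 25) + 5 = -40*(-7 + 25) + 5 = -40*18 + 5 = -720 + 5 = -715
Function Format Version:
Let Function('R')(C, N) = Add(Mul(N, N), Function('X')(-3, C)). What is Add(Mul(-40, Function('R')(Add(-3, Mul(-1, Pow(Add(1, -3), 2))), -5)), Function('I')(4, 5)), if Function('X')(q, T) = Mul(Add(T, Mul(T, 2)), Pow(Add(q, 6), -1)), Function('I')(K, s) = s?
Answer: -715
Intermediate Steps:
Function('X')(q, T) = Mul(3, T, Pow(Add(6, q), -1)) (Function('X')(q, T) = Mul(Add(T, Mul(2, T)), Pow(Add(6, q), -1)) = Mul(Mul(3, T), Pow(Add(6, q), -1)) = Mul(3, T, Pow(Add(6, q), -1)))
Function('R')(C, N) = Add(C, Pow(N, 2)) (Function('R')(C, N) = Add(Mul(N, N), Mul(3, C, Pow(Add(6, -3), -1))) = Add(Pow(N, 2), Mul(3, C, Pow(3, -1))) = Add(Pow(N, 2), Mul(3, C, Rational(1, 3))) = Add(Pow(N, 2), C) = Add(C, Pow(N, 2)))
Add(Mul(-40, Function('R')(Add(-3, Mul(-1, Pow(Add(1, -3), 2))), -5)), Function('I')(4, 5)) = Add(Mul(-40, Add(Add(-3, Mul(-1, Pow(Add(1, -3), 2))), Pow(-5, 2))), 5) = Add(Mul(-40, Add(Add(-3, Mul(-1, Pow(-2, 2))), 25)), 5) = Add(Mul(-40, Add(Add(-3, Mul(-1, 4)), 25)), 5) = Add(Mul(-40, Add(Add(-3, -4), 25)), 5) = Add(Mul(-40, Add(-7, 25)), 5) = Add(Mul(-40, 18), 5) = Add(-720, 5) = -715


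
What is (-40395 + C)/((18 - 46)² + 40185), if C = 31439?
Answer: -8956/40969 ≈ -0.21860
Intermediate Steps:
(-40395 + C)/((18 - 46)² + 40185) = (-40395 + 31439)/((18 - 46)² + 40185) = -8956/((-28)² + 40185) = -8956/(784 + 40185) = -8956/40969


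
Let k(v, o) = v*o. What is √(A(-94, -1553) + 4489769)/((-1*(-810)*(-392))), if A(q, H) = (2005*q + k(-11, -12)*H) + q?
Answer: -√4096209/317520 ≈ -0.0063741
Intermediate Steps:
k(v, o) = o*v
A(q, H) = 132*H + 2006*q (A(q, H) = (2005*q + (-12*(-11))*H) + q = (2005*q + 132*H) + q = (132*H + 2005*q) + q = 132*H + 2006*q)
√(A(-94, -1553) + 4489769)/((-1*(-810)*(-392))) = √((132*(-1553) + 2006*(-94)) + 4489769)/((-1*(-810)*(-392))) = √((-204996 - 188564) + 4489769)/((810*(-392))) = √(-393560 + 4489769)/(-317520) = √4096209*(-1/317520) = -√4096209/317520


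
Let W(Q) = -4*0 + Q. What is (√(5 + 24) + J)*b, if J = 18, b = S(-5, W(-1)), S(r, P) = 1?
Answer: 18 + √29 ≈ 23.385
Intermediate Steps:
W(Q) = Q (W(Q) = 0 + Q = Q)
b = 1
(√(5 + 24) + J)*b = (√(5 + 24) + 18)*1 = (√29 + 18)*1 = (18 + √29)*1 = 18 + √29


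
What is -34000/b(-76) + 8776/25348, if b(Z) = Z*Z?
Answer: -12674091/2287657 ≈ -5.5402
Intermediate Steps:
b(Z) = Z²
-34000/b(-76) + 8776/25348 = -34000/((-76)²) + 8776/25348 = -34000/5776 + 8776*(1/25348) = -34000*1/5776 + 2194/6337 = -2125/361 + 2194/6337 = -12674091/2287657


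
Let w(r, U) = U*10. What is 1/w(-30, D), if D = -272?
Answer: -1/2720 ≈ -0.00036765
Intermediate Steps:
w(r, U) = 10*U
1/w(-30, D) = 1/(10*(-272)) = 1/(-2720) = -1/2720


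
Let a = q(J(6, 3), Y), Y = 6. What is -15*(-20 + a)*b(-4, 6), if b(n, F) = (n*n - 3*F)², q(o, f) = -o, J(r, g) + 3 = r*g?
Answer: 2100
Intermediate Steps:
J(r, g) = -3 + g*r (J(r, g) = -3 + r*g = -3 + g*r)
a = -15 (a = -(-3 + 3*6) = -(-3 + 18) = -1*15 = -15)
b(n, F) = (n² - 3*F)²
-15*(-20 + a)*b(-4, 6) = -15*(-20 - 15)*(-1*(-4)² + 3*6)² = -(-525)*(-1*16 + 18)² = -(-525)*(-16 + 18)² = -(-525)*2² = -(-525)*4 = -15*(-140) = 2100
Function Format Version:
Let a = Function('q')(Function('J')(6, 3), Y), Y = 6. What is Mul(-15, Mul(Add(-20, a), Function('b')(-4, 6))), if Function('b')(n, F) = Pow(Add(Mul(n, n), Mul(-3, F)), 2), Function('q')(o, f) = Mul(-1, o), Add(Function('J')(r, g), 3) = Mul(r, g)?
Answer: 2100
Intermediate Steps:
Function('J')(r, g) = Add(-3, Mul(g, r)) (Function('J')(r, g) = Add(-3, Mul(r, g)) = Add(-3, Mul(g, r)))
a = -15 (a = Mul(-1, Add(-3, Mul(3, 6))) = Mul(-1, Add(-3, 18)) = Mul(-1, 15) = -15)
Function('b')(n, F) = Pow(Add(Pow(n, 2), Mul(-3, F)), 2)
Mul(-15, Mul(Add(-20, a), Function('b')(-4, 6))) = Mul(-15, Mul(Add(-20, -15), Pow(Add(Mul(-1, Pow(-4, 2)), Mul(3, 6)), 2))) = Mul(-15, Mul(-35, Pow(Add(Mul(-1, 16), 18), 2))) = Mul(-15, Mul(-35, Pow(Add(-16, 18), 2))) = Mul(-15, Mul(-35, Pow(2, 2))) = Mul(-15, Mul(-35, 4)) = Mul(-15, -140) = 2100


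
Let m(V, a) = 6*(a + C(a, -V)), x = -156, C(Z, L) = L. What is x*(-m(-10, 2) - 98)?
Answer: 26520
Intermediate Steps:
m(V, a) = -6*V + 6*a (m(V, a) = 6*(a - V) = -6*V + 6*a)
x*(-m(-10, 2) - 98) = -156*(-(-6*(-10) + 6*2) - 98) = -156*(-(60 + 12) - 98) = -156*(-1*72 - 98) = -156*(-72 - 98) = -156*(-170) = 26520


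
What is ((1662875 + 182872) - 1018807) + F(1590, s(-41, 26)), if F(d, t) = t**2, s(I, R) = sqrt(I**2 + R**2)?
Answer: 829297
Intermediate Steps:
((1662875 + 182872) - 1018807) + F(1590, s(-41, 26)) = ((1662875 + 182872) - 1018807) + (sqrt((-41)**2 + 26**2))**2 = (1845747 - 1018807) + (sqrt(1681 + 676))**2 = 826940 + (sqrt(2357))**2 = 826940 + 2357 = 829297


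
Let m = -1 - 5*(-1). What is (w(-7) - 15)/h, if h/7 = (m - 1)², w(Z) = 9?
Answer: -2/21 ≈ -0.095238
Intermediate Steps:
m = 4 (m = -1 + 5 = 4)
h = 63 (h = 7*(4 - 1)² = 7*3² = 7*9 = 63)
(w(-7) - 15)/h = (9 - 15)/63 = (1/63)*(-6) = -2/21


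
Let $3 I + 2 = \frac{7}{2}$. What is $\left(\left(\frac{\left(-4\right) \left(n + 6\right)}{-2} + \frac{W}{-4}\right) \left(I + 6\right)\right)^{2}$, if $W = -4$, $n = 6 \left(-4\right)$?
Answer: $\frac{207025}{4} \approx 51756.0$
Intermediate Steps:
$n = -24$
$I = \frac{1}{2}$ ($I = - \frac{2}{3} + \frac{7 \cdot \frac{1}{2}}{3} = - \frac{2}{3} + \frac{1}{3} \cdot \frac{7}{2} = - \frac{2}{3} + \frac{7}{6} = \frac{1}{2} \approx 0.5$)
$\left(\left(\frac{\left(-4\right) \left(n + 6\right)}{-2} + \frac{W}{-4}\right) \left(I + 6\right)\right)^{2} = \left(\left(\frac{\left(-4\right) \left(-24 + 6\right)}{-2} - \frac{4}{-4}\right) \left(\frac{1}{2} + 6\right)\right)^{2} = \left(\left(\left(-4\right) \left(-18\right) \left(- \frac{1}{2}\right) - -1\right) \frac{13}{2}\right)^{2} = \left(\left(72 \left(- \frac{1}{2}\right) + 1\right) \frac{13}{2}\right)^{2} = \left(\left(-36 + 1\right) \frac{13}{2}\right)^{2} = \left(\left(-35\right) \frac{13}{2}\right)^{2} = \left(- \frac{455}{2}\right)^{2} = \frac{207025}{4}$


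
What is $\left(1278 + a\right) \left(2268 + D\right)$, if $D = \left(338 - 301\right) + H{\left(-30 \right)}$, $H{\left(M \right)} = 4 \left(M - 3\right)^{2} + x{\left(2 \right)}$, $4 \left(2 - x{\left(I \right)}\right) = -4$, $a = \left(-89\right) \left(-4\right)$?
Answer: $10888976$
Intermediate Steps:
$a = 356$
$x{\left(I \right)} = 3$ ($x{\left(I \right)} = 2 - -1 = 2 + 1 = 3$)
$H{\left(M \right)} = 3 + 4 \left(-3 + M\right)^{2}$ ($H{\left(M \right)} = 4 \left(M - 3\right)^{2} + 3 = 4 \left(-3 + M\right)^{2} + 3 = 3 + 4 \left(-3 + M\right)^{2}$)
$D = 4396$ ($D = \left(338 - 301\right) + \left(3 + 4 \left(-3 - 30\right)^{2}\right) = 37 + \left(3 + 4 \left(-33\right)^{2}\right) = 37 + \left(3 + 4 \cdot 1089\right) = 37 + \left(3 + 4356\right) = 37 + 4359 = 4396$)
$\left(1278 + a\right) \left(2268 + D\right) = \left(1278 + 356\right) \left(2268 + 4396\right) = 1634 \cdot 6664 = 10888976$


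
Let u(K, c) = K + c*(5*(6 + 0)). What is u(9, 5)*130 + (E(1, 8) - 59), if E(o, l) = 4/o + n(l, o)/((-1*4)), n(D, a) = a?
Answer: 82459/4 ≈ 20615.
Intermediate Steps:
u(K, c) = K + 30*c (u(K, c) = K + c*(5*6) = K + c*30 = K + 30*c)
E(o, l) = 4/o - o/4 (E(o, l) = 4/o + o/((-1*4)) = 4/o + o/(-4) = 4/o + o*(-¼) = 4/o - o/4)
u(9, 5)*130 + (E(1, 8) - 59) = (9 + 30*5)*130 + ((4/1 - ¼*1) - 59) = (9 + 150)*130 + ((4*1 - ¼) - 59) = 159*130 + ((4 - ¼) - 59) = 20670 + (15/4 - 59) = 20670 - 221/4 = 82459/4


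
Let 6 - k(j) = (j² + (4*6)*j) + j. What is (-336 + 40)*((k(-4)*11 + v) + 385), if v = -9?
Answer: -404336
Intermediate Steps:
k(j) = 6 - j² - 25*j (k(j) = 6 - ((j² + (4*6)*j) + j) = 6 - ((j² + 24*j) + j) = 6 - (j² + 25*j) = 6 + (-j² - 25*j) = 6 - j² - 25*j)
(-336 + 40)*((k(-4)*11 + v) + 385) = (-336 + 40)*(((6 - 1*(-4)² - 25*(-4))*11 - 9) + 385) = -296*(((6 - 1*16 + 100)*11 - 9) + 385) = -296*(((6 - 16 + 100)*11 - 9) + 385) = -296*((90*11 - 9) + 385) = -296*((990 - 9) + 385) = -296*(981 + 385) = -296*1366 = -404336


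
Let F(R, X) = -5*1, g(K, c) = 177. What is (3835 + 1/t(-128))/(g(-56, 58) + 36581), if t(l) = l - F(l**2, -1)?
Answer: 235852/2260617 ≈ 0.10433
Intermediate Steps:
F(R, X) = -5
t(l) = 5 + l (t(l) = l - 1*(-5) = l + 5 = 5 + l)
(3835 + 1/t(-128))/(g(-56, 58) + 36581) = (3835 + 1/(5 - 128))/(177 + 36581) = (3835 + 1/(-123))/36758 = (3835 - 1/123)*(1/36758) = (471704/123)*(1/36758) = 235852/2260617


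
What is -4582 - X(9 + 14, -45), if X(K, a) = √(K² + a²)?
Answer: -4582 - √2554 ≈ -4632.5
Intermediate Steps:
-4582 - X(9 + 14, -45) = -4582 - √((9 + 14)² + (-45)²) = -4582 - √(23² + 2025) = -4582 - √(529 + 2025) = -4582 - √2554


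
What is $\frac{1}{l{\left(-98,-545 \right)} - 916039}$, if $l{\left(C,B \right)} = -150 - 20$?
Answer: $- \frac{1}{916209} \approx -1.0915 \cdot 10^{-6}$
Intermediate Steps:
$l{\left(C,B \right)} = -170$ ($l{\left(C,B \right)} = -150 - 20 = -170$)
$\frac{1}{l{\left(-98,-545 \right)} - 916039} = \frac{1}{-170 - 916039} = \frac{1}{-916209} = - \frac{1}{916209}$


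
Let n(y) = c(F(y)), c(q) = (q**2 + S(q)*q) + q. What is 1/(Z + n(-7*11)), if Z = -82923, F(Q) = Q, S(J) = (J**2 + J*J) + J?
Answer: -1/984208 ≈ -1.0160e-6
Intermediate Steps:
S(J) = J + 2*J**2 (S(J) = (J**2 + J**2) + J = 2*J**2 + J = J + 2*J**2)
c(q) = q + q**2 + q**2*(1 + 2*q) (c(q) = (q**2 + (q*(1 + 2*q))*q) + q = (q**2 + q**2*(1 + 2*q)) + q = q + q**2 + q**2*(1 + 2*q))
n(y) = y*(1 + y + y*(1 + 2*y))
1/(Z + n(-7*11)) = 1/(-82923 + (-7*11)*(1 - 7*11 + (-7*11)*(1 + 2*(-7*11)))) = 1/(-82923 - 77*(1 - 77 - 77*(1 + 2*(-77)))) = 1/(-82923 - 77*(1 - 77 - 77*(1 - 154))) = 1/(-82923 - 77*(1 - 77 - 77*(-153))) = 1/(-82923 - 77*(1 - 77 + 11781)) = 1/(-82923 - 77*11705) = 1/(-82923 - 901285) = 1/(-984208) = -1/984208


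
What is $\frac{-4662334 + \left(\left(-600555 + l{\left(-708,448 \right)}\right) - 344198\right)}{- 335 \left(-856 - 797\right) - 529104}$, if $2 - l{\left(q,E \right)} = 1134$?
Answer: $- \frac{5608219}{24651} \approx -227.5$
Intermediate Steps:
$l{\left(q,E \right)} = -1132$ ($l{\left(q,E \right)} = 2 - 1134 = -1132$)
$\frac{-4662334 + \left(\left(-600555 + l{\left(-708,448 \right)}\right) - 344198\right)}{- 335 \left(-856 - 797\right) - 529104} = \frac{-4662334 - 945885}{- 335 \left(-856 - 797\right) - 529104} = \frac{-4662334 - 945885}{\left(-335\right) \left(-1653\right) - 529104} = \frac{-4662334 - 945885}{553755 - 529104} = - \frac{5608219}{24651}$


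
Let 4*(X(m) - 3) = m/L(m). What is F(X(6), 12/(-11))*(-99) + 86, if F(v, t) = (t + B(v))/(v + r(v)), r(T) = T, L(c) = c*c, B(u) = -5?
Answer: 13514/73 ≈ 185.12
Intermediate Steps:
L(c) = c**2
X(m) = 3 + 1/(4*m) (X(m) = 3 + (m/(m**2))/4 = 3 + (m/m**2)/4 = 3 + 1/(4*m))
F(v, t) = (-5 + t)/(2*v) (F(v, t) = (t - 5)/(v + v) = (-5 + t)/((2*v)) = (-5 + t)*(1/(2*v)) = (-5 + t)/(2*v))
F(X(6), 12/(-11))*(-99) + 86 = ((-5 + 12/(-11))/(2*(3 + (1/4)/6)))*(-99) + 86 = ((-5 + 12*(-1/11))/(2*(3 + (1/4)*(1/6))))*(-99) + 86 = ((-5 - 12/11)/(2*(3 + 1/24)))*(-99) + 86 = ((1/2)*(-67/11)/(73/24))*(-99) + 86 = ((1/2)*(24/73)*(-67/11))*(-99) + 86 = -804/803*(-99) + 86 = 7236/73 + 86 = 13514/73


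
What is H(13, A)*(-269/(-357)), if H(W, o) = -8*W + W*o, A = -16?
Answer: -27976/119 ≈ -235.09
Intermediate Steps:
H(13, A)*(-269/(-357)) = (13*(-8 - 16))*(-269/(-357)) = (13*(-24))*(-269*(-1/357)) = -312*269/357 = -27976/119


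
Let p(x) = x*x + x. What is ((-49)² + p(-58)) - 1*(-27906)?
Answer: 33613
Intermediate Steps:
p(x) = x + x² (p(x) = x² + x = x + x²)
((-49)² + p(-58)) - 1*(-27906) = ((-49)² - 58*(1 - 58)) - 1*(-27906) = (2401 - 58*(-57)) + 27906 = (2401 + 3306) + 27906 = 5707 + 27906 = 33613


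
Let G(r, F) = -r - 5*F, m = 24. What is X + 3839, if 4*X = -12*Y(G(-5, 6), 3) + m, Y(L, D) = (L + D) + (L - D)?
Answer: 3995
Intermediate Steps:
Y(L, D) = 2*L (Y(L, D) = (D + L) + (L - D) = 2*L)
X = 156 (X = (-24*(-1*(-5) - 5*6) + 24)/4 = (-24*(5 - 30) + 24)/4 = (-24*(-25) + 24)/4 = (-12*(-50) + 24)/4 = (600 + 24)/4 = (1/4)*624 = 156)
X + 3839 = 156 + 3839 = 3995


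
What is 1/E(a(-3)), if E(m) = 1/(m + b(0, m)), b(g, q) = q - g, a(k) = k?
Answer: -6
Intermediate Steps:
E(m) = 1/(2*m) (E(m) = 1/(m + (m - 1*0)) = 1/(m + (m + 0)) = 1/(m + m) = 1/(2*m))
1/E(a(-3)) = 1/((1/2)/(-3)) = 1/((1/2)*(-1/3)) = 1/(-1/6) = -6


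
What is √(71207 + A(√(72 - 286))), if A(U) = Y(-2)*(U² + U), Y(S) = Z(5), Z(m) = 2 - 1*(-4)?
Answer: √(69923 + 6*I*√214) ≈ 264.43 + 0.166*I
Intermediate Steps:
Z(m) = 6 (Z(m) = 2 + 4 = 6)
Y(S) = 6
A(U) = 6*U + 6*U² (A(U) = 6*(U² + U) = 6*(U + U²) = 6*U + 6*U²)
√(71207 + A(√(72 - 286))) = √(71207 + 6*√(72 - 286)*(1 + √(72 - 286))) = √(71207 + 6*√(-214)*(1 + √(-214))) = √(71207 + 6*(I*√214)*(1 + I*√214)) = √(71207 + 6*I*√214*(1 + I*√214))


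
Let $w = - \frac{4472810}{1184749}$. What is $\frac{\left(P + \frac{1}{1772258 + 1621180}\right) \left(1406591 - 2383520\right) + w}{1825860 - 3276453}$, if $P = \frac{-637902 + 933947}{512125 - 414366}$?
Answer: $\frac{129194816353355120451341}{63347005203259648156266} \approx 2.0395$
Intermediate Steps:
$w = - \frac{4472810}{1184749}$ ($w = \left(-4472810\right) \frac{1}{1184749} = - \frac{4472810}{1184749} \approx -3.7753$)
$P = \frac{296045}{97759} \approx 3.0283$
$\frac{\left(P + \frac{1}{1772258 + 1621180}\right) \left(1406591 - 2383520\right) + w}{1825860 - 3276453} = \frac{\left(\frac{296045}{97759} + \frac{1}{1772258 + 1621180}\right) \left(1406591 - 2383520\right) - \frac{4472810}{1184749}}{1825860 - 3276453} = \frac{\left(\frac{296045}{97759} + \frac{1}{3393438}\right) \left(-976929\right) - \frac{4472810}{1184749}}{-1450593} = \left(\left(\frac{296045}{97759} + \frac{1}{3393438}\right) \left(-976929\right) - \frac{4472810}{1184749}\right) \left(- \frac{1}{1450593}\right) = \left(\frac{1004610450469}{331739105442} \left(-976929\right) - \frac{4472810}{1184749}\right) \left(- \frac{1}{1450593}\right) = \left(- \frac{327144360922076567}{110579701814} - \frac{4472810}{1184749}\right) \left(- \frac{1}{1450593}\right) = \left(- \frac{387584449060065361354023}{131009191144434686}\right) \left(- \frac{1}{1450593}\right) = \frac{129194816353355120451341}{63347005203259648156266}$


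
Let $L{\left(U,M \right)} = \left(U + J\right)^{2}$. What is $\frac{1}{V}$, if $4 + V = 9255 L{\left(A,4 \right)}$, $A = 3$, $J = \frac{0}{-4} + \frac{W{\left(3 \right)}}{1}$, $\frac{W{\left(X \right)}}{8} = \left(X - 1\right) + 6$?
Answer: $\frac{1}{41545691} \approx 2.407 \cdot 10^{-8}$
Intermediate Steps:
$W{\left(X \right)} = 40 + 8 X$ ($W{\left(X \right)} = 8 \left(\left(X - 1\right) + 6\right) = 8 \left(\left(-1 + X\right) + 6\right) = 8 \left(5 + X\right) = 40 + 8 X$)
$J = 64$ ($J = \frac{0}{-4} + \frac{40 + 8 \cdot 3}{1} = 0 \left(- \frac{1}{4}\right) + \left(40 + 24\right) 1 = 0 + 64 \cdot 1 = 0 + 64 = 64$)
$L{\left(U,M \right)} = \left(64 + U\right)^{2}$ ($L{\left(U,M \right)} = \left(U + 64\right)^{2} = \left(64 + U\right)^{2}$)
$V = 41545691$ ($V = -4 + 9255 \left(64 + 3\right)^{2} = -4 + 9255 \cdot 67^{2} = -4 + 9255 \cdot 4489 = -4 + 41545695 = 41545691$)
$\frac{1}{V} = \frac{1}{41545691}$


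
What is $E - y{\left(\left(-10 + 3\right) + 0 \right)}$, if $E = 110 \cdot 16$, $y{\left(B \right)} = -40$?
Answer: $1800$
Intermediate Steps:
$E = 1760$
$E - y{\left(\left(-10 + 3\right) + 0 \right)} = 1760 - -40 = 1760 + 40 = 1800$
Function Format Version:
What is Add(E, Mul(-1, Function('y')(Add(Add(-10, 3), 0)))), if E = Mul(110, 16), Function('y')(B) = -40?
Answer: 1800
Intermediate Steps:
E = 1760
Add(E, Mul(-1, Function('y')(Add(Add(-10, 3), 0)))) = Add(1760, Mul(-1, -40)) = Add(1760, 40) = 1800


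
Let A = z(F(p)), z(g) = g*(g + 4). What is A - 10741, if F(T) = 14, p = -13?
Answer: -10489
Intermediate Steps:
z(g) = g*(4 + g)
A = 252 (A = 14*(4 + 14) = 14*18 = 252)
A - 10741 = 252 - 10741 = -10489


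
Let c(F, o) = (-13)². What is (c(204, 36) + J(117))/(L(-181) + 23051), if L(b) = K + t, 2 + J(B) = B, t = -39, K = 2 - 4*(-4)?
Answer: 142/11515 ≈ 0.012332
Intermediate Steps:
K = 18 (K = 2 + 16 = 18)
J(B) = -2 + B
c(F, o) = 169
L(b) = -21 (L(b) = 18 - 39 = -21)
(c(204, 36) + J(117))/(L(-181) + 23051) = (169 + (-2 + 117))/(-21 + 23051) = (169 + 115)/23030 = 284*(1/23030) = 142/11515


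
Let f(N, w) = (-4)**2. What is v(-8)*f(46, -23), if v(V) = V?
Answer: -128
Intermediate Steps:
f(N, w) = 16
v(-8)*f(46, -23) = -8*16 = -128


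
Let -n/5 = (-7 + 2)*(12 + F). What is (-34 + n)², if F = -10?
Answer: 256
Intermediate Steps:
n = 50 (n = -5*(-7 + 2)*(12 - 10) = -(-25)*2 = -5*(-10) = 50)
(-34 + n)² = (-34 + 50)² = 16² = 256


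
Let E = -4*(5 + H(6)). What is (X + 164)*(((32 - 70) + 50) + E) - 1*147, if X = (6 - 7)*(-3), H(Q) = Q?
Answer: -5491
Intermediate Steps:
X = 3 (X = -1*(-3) = 3)
E = -44 (E = -4*(5 + 6) = -4*11 = -44)
(X + 164)*(((32 - 70) + 50) + E) - 1*147 = (3 + 164)*(((32 - 70) + 50) - 44) - 1*147 = 167*((-38 + 50) - 44) - 147 = 167*(12 - 44) - 147 = 167*(-32) - 147 = -5344 - 147 = -5491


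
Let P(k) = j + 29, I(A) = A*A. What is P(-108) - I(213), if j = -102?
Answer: -45442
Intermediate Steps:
I(A) = A²
P(k) = -73 (P(k) = -102 + 29 = -73)
P(-108) - I(213) = -73 - 1*213² = -73 - 1*45369 = -73 - 45369 = -45442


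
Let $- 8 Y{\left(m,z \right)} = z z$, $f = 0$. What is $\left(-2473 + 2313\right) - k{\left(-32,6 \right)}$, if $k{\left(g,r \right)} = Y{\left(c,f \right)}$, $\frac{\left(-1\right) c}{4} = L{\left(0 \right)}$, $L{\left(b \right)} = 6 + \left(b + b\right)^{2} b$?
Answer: $-160$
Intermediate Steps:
$L{\left(b \right)} = 6 + 4 b^{3}$ ($L{\left(b \right)} = 6 + \left(2 b\right)^{2} b = 6 + 4 b^{2} b = 6 + 4 b^{3}$)
$c = -24$ ($c = - 4 \left(6 + 4 \cdot 0^{3}\right) = - 4 \left(6 + 4 \cdot 0\right) = - 4 \left(6 + 0\right) = \left(-4\right) 6 = -24$)
$Y{\left(m,z \right)} = - \frac{z^{2}}{8}$ ($Y{\left(m,z \right)} = - \frac{z z}{8} = - \frac{z^{2}}{8}$)
$k{\left(g,r \right)} = 0$ ($k{\left(g,r \right)} = - \frac{0^{2}}{8} = \left(- \frac{1}{8}\right) 0 = 0$)
$\left(-2473 + 2313\right) - k{\left(-32,6 \right)} = \left(-2473 + 2313\right) - 0 = -160 + 0 = -160$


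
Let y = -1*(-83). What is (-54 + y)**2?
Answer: 841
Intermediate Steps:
y = 83
(-54 + y)**2 = (-54 + 83)**2 = 29**2 = 841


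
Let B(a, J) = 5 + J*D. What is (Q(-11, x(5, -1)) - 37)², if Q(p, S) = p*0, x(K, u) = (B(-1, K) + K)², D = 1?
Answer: 1369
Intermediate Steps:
B(a, J) = 5 + J (B(a, J) = 5 + J*1 = 5 + J)
x(K, u) = (5 + 2*K)² (x(K, u) = ((5 + K) + K)² = (5 + 2*K)²)
Q(p, S) = 0
(Q(-11, x(5, -1)) - 37)² = (0 - 37)² = (-37)² = 1369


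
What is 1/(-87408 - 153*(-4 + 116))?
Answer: -1/104544 ≈ -9.5654e-6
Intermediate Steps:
1/(-87408 - 153*(-4 + 116)) = 1/(-87408 - 153*112) = 1/(-87408 - 17136) = 1/(-104544) = -1/104544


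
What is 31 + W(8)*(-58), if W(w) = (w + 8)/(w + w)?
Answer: -27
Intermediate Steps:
W(w) = (8 + w)/(2*w) (W(w) = (8 + w)/((2*w)) = (8 + w)*(1/(2*w)) = (8 + w)/(2*w))
31 + W(8)*(-58) = 31 + ((½)*(8 + 8)/8)*(-58) = 31 + ((½)*(⅛)*16)*(-58) = 31 + 1*(-58) = 31 - 58 = -27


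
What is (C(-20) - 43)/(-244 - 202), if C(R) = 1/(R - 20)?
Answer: 1721/17840 ≈ 0.096469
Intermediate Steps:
C(R) = 1/(-20 + R)
(C(-20) - 43)/(-244 - 202) = (1/(-20 - 20) - 43)/(-244 - 202) = (1/(-40) - 43)/(-446) = (-1/40 - 43)*(-1/446) = -1721/40*(-1/446) = 1721/17840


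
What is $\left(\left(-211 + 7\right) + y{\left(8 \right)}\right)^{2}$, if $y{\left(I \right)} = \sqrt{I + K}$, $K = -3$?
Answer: $\left(-204 + \sqrt{5}\right)^{2} \approx 40709.0$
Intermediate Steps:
$y{\left(I \right)} = \sqrt{-3 + I}$ ($y{\left(I \right)} = \sqrt{I - 3} = \sqrt{-3 + I}$)
$\left(\left(-211 + 7\right) + y{\left(8 \right)}\right)^{2} = \left(\left(-211 + 7\right) + \sqrt{-3 + 8}\right)^{2} = \left(-204 + \sqrt{5}\right)^{2}$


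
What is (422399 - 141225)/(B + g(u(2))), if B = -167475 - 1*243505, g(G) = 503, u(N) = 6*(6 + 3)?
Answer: -281174/410477 ≈ -0.68499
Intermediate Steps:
u(N) = 54 (u(N) = 6*9 = 54)
B = -410980 (B = -167475 - 243505 = -410980)
(422399 - 141225)/(B + g(u(2))) = (422399 - 141225)/(-410980 + 503) = 281174/(-410477) = 281174*(-1/410477) = -281174/410477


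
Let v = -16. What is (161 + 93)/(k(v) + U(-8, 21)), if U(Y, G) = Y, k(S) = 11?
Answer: 254/3 ≈ 84.667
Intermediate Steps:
(161 + 93)/(k(v) + U(-8, 21)) = (161 + 93)/(11 - 8) = 254/3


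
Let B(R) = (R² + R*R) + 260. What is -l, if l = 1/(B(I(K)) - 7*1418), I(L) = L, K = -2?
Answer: 1/9658 ≈ 0.00010354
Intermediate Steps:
B(R) = 260 + 2*R² (B(R) = (R² + R²) + 260 = 2*R² + 260 = 260 + 2*R²)
l = -1/9658 (l = 1/((260 + 2*(-2)²) - 7*1418) = 1/((260 + 2*4) - 9926) = 1/((260 + 8) - 9926) = 1/(268 - 9926) = 1/(-9658) = -1/9658 ≈ -0.00010354)
-l = -1*(-1/9658) = 1/9658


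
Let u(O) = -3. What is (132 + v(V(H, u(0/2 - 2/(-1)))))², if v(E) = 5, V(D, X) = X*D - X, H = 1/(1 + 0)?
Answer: 18769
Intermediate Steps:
H = 1 (H = 1/1 = 1)
V(D, X) = -X + D*X (V(D, X) = D*X - X = -X + D*X)
(132 + v(V(H, u(0/2 - 2/(-1)))))² = (132 + 5)² = 137² = 18769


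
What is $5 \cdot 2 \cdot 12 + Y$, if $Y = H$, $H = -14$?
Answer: $106$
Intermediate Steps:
$Y = -14$
$5 \cdot 2 \cdot 12 + Y = 5 \cdot 2 \cdot 12 - 14 = 10 \cdot 12 - 14 = 120 - 14 = 106$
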